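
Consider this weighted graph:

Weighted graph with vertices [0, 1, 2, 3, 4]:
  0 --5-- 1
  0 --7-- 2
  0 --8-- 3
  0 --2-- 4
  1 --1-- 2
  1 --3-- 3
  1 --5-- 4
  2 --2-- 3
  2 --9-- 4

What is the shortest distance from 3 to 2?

Using Dijkstra's algorithm from vertex 3:
Shortest path: 3 -> 2
Total weight: 2 = 2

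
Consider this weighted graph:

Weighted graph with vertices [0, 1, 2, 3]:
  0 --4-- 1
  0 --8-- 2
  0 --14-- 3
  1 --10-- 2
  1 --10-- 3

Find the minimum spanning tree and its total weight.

Applying Kruskal's algorithm (sort edges by weight, add if no cycle):
  Add (0,1) w=4
  Add (0,2) w=8
  Add (1,3) w=10
  Skip (1,2) w=10 (creates cycle)
  Skip (0,3) w=14 (creates cycle)
MST weight = 22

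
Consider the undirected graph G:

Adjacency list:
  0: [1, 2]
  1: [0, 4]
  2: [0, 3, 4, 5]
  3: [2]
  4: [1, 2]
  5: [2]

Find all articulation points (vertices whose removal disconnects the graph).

An articulation point is a vertex whose removal disconnects the graph.
Articulation points: [2]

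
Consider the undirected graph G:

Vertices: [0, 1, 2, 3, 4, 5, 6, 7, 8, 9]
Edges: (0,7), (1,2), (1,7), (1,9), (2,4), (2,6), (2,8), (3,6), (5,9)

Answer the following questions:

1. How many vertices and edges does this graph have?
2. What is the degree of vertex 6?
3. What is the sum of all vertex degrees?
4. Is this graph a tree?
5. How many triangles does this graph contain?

Count: 10 vertices, 9 edges.
Vertex 6 has neighbors [2, 3], degree = 2.
Handshaking lemma: 2 * 9 = 18.
A graph is a tree iff it is connected and has exactly n-1 edges. This graph is connected (all 10 vertices in one component) and has 10-1 = 9 edges. It is a tree.
Number of triangles = 0.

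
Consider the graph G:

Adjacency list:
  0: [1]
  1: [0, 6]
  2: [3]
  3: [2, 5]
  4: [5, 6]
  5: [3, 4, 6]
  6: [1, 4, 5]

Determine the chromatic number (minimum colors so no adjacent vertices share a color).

The graph has a maximum clique of size 3 (lower bound on chromatic number).
A valid 3-coloring: {0: 1, 1: 0, 2: 0, 3: 1, 4: 2, 5: 0, 6: 1}.
Chromatic number = 3.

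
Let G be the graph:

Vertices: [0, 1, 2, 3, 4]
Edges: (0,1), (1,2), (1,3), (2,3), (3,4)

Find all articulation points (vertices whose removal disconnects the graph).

An articulation point is a vertex whose removal disconnects the graph.
Articulation points: [1, 3]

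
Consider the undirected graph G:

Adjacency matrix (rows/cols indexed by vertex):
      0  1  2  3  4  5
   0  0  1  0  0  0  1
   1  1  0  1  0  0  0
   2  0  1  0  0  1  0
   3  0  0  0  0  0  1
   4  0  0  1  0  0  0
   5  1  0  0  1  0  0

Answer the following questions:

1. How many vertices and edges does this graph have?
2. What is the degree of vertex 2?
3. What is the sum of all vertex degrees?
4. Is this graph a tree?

Count: 6 vertices, 5 edges.
Vertex 2 has neighbors [1, 4], degree = 2.
Handshaking lemma: 2 * 5 = 10.
A graph is a tree iff it is connected and has exactly n-1 edges. This graph is connected (all 6 vertices in one component) and has 6-1 = 5 edges. It is a tree.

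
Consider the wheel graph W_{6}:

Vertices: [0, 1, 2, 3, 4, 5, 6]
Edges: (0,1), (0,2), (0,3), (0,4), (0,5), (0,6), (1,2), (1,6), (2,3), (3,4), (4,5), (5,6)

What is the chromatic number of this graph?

W_{6} = C_{6} plus a hub adjacent to every cycle vertex.
The outer cycle needs 2 colors (even cycle); the hub is adjacent to all of them so needs a fresh color.
Chromatic number = 2 + 1 = 3.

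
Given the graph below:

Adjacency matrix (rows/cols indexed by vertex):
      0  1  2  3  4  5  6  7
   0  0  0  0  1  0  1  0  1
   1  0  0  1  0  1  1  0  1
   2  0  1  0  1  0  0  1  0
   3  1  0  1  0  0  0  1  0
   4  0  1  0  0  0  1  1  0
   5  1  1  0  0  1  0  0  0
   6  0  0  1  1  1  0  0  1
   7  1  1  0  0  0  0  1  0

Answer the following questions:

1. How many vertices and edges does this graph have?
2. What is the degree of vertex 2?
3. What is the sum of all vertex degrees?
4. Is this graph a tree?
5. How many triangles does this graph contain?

Count: 8 vertices, 13 edges.
Vertex 2 has neighbors [1, 3, 6], degree = 3.
Handshaking lemma: 2 * 13 = 26.
A tree on 8 vertices has 7 edges. This graph has 13 edges (6 extra). Not a tree.
Number of triangles = 2.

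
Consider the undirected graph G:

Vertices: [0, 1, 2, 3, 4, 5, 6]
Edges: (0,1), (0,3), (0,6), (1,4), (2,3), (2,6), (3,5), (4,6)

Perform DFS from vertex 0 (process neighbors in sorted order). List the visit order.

DFS from vertex 0 (neighbors processed in ascending order):
Visit order: 0, 1, 4, 6, 2, 3, 5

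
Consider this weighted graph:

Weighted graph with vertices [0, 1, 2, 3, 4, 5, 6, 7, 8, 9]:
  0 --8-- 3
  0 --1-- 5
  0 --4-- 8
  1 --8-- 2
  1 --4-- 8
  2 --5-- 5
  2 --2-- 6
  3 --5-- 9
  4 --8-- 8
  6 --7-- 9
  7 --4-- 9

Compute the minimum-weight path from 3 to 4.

Using Dijkstra's algorithm from vertex 3:
Shortest path: 3 -> 0 -> 8 -> 4
Total weight: 8 + 4 + 8 = 20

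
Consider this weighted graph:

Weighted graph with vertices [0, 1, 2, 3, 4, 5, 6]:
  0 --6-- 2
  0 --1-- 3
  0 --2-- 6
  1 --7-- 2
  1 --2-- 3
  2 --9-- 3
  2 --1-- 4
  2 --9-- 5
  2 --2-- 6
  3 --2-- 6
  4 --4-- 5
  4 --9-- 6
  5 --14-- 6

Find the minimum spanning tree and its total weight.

Applying Kruskal's algorithm (sort edges by weight, add if no cycle):
  Add (0,3) w=1
  Add (2,4) w=1
  Add (0,6) w=2
  Add (1,3) w=2
  Add (2,6) w=2
  Skip (3,6) w=2 (creates cycle)
  Add (4,5) w=4
  Skip (0,2) w=6 (creates cycle)
  Skip (1,2) w=7 (creates cycle)
  Skip (2,5) w=9 (creates cycle)
  Skip (2,3) w=9 (creates cycle)
  Skip (4,6) w=9 (creates cycle)
  Skip (5,6) w=14 (creates cycle)
MST weight = 12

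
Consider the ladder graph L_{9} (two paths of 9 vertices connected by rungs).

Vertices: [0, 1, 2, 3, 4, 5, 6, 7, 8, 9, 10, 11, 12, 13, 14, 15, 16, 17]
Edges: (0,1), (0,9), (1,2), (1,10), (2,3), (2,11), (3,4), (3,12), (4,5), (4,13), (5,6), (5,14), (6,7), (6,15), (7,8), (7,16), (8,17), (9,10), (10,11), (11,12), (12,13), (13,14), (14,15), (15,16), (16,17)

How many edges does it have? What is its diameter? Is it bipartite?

Ladder graph L_{9}: 9 rungs + 2 * (9-1) path edges = 9 + 16 = 25 edges.
Diameter = 9.
Ladder graphs are bipartite (alternating coloring along each path).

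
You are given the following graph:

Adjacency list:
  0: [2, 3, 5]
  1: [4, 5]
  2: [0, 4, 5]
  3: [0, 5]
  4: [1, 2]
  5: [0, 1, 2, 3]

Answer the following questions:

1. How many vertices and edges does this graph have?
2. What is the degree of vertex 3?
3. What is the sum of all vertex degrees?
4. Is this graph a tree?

Count: 6 vertices, 8 edges.
Vertex 3 has neighbors [0, 5], degree = 2.
Handshaking lemma: 2 * 8 = 16.
A tree on 6 vertices has 5 edges. This graph has 8 edges (3 extra). Not a tree.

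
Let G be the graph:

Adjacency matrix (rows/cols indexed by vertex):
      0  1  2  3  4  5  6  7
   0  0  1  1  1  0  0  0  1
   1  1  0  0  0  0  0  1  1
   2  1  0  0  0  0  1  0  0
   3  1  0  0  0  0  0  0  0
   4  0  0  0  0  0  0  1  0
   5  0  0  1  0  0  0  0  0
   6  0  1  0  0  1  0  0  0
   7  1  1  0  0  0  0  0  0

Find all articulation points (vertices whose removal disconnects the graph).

An articulation point is a vertex whose removal disconnects the graph.
Articulation points: [0, 1, 2, 6]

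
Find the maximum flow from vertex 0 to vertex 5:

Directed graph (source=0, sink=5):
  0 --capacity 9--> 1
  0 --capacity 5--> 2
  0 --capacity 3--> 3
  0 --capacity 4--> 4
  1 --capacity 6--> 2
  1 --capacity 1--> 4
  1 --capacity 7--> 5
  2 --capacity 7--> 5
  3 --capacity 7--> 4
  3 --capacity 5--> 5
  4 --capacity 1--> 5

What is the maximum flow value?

Computing max flow:
  Flow on (0->1): 9/9
  Flow on (0->2): 5/5
  Flow on (0->3): 3/3
  Flow on (0->4): 1/4
  Flow on (1->2): 2/6
  Flow on (1->5): 7/7
  Flow on (2->5): 7/7
  Flow on (3->5): 3/5
  Flow on (4->5): 1/1
Maximum flow = 18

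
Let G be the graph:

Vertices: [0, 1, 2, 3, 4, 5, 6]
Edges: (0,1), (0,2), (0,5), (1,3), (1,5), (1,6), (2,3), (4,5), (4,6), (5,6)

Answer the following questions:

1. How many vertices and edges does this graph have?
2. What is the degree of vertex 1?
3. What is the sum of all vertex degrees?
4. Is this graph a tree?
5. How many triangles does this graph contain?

Count: 7 vertices, 10 edges.
Vertex 1 has neighbors [0, 3, 5, 6], degree = 4.
Handshaking lemma: 2 * 10 = 20.
A tree on 7 vertices has 6 edges. This graph has 10 edges (4 extra). Not a tree.
Number of triangles = 3.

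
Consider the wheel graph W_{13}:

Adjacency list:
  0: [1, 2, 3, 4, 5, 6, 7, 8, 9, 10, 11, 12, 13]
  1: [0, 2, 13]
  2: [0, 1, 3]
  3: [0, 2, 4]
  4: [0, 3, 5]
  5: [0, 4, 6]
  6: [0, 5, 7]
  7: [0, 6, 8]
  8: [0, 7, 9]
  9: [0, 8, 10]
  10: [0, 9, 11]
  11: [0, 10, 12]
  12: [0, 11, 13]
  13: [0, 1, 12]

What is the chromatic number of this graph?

W_{13} = C_{13} plus a hub adjacent to every cycle vertex.
The outer cycle needs 3 colors (odd cycle); the hub is adjacent to all of them so needs a fresh color.
Chromatic number = 3 + 1 = 4.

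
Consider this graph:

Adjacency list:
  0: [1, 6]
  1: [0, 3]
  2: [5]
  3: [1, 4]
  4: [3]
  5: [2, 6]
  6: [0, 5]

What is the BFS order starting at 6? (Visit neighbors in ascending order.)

BFS from vertex 6 (neighbors processed in ascending order):
Visit order: 6, 0, 5, 1, 2, 3, 4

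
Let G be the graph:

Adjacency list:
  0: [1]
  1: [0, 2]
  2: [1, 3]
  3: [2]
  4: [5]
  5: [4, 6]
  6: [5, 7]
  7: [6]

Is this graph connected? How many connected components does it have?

Checking connectivity: the graph has 2 connected component(s).
Components: [[0, 1, 2, 3], [4, 5, 6, 7]]. The graph is NOT connected.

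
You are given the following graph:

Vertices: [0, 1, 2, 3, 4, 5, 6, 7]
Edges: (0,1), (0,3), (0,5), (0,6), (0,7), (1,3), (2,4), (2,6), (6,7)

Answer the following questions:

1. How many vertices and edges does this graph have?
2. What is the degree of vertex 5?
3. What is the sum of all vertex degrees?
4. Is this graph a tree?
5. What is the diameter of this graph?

Count: 8 vertices, 9 edges.
Vertex 5 has neighbors [0], degree = 1.
Handshaking lemma: 2 * 9 = 18.
A tree on 8 vertices has 7 edges. This graph has 9 edges (2 extra). Not a tree.
Diameter (longest shortest path) = 4.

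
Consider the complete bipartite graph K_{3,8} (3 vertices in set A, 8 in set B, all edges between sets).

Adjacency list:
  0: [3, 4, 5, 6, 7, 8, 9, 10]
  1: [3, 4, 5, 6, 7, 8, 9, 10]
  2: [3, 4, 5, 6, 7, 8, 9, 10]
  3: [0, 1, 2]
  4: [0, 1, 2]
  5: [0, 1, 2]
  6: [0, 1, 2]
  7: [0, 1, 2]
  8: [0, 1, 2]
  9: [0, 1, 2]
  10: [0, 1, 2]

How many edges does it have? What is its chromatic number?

K_{3,8} has 3 * 8 = 24 edges.
Bipartite graphs have chromatic number 2 (color each partition differently).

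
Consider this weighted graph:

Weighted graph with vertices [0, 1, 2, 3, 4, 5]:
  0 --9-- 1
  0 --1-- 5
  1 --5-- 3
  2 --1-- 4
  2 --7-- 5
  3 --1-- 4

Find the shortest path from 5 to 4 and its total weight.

Using Dijkstra's algorithm from vertex 5:
Shortest path: 5 -> 2 -> 4
Total weight: 7 + 1 = 8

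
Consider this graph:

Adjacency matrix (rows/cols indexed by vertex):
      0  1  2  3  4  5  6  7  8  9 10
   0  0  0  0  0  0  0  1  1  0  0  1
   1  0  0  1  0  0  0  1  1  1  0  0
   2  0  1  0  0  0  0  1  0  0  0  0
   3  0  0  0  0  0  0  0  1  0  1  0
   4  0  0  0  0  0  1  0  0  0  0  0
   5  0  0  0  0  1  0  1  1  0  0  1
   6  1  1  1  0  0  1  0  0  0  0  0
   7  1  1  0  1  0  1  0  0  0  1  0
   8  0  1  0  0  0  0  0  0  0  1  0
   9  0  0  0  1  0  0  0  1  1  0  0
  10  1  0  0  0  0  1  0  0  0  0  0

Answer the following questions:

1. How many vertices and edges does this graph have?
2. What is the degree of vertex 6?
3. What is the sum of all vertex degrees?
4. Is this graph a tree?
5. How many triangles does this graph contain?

Count: 11 vertices, 16 edges.
Vertex 6 has neighbors [0, 1, 2, 5], degree = 4.
Handshaking lemma: 2 * 16 = 32.
A tree on 11 vertices has 10 edges. This graph has 16 edges (6 extra). Not a tree.
Number of triangles = 2.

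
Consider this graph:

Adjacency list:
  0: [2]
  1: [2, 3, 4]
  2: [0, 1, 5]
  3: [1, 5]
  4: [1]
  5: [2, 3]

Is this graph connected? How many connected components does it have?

Checking connectivity: the graph has 1 connected component(s).
All vertices are reachable from each other. The graph IS connected.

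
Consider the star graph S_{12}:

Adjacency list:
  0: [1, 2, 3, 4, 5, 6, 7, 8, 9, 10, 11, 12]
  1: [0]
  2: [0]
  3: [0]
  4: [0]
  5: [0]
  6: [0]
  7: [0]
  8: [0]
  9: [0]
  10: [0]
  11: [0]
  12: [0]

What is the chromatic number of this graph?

S_{12} has one hub adjacent to 12 leaves; leaves are pairwise non-adjacent.
Color the hub 0 and every leaf 1.
Chromatic number = 2.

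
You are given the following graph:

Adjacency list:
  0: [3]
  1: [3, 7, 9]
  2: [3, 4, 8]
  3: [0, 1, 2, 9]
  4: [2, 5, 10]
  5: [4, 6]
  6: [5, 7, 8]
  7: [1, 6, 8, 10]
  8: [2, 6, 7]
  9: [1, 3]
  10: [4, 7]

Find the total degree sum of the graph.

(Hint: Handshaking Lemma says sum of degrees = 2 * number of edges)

Count edges: 15 edges.
By Handshaking Lemma: sum of degrees = 2 * 15 = 30.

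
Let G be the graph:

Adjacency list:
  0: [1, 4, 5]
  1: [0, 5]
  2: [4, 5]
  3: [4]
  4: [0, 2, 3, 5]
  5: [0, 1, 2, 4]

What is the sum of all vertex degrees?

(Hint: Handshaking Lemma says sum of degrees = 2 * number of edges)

Count edges: 8 edges.
By Handshaking Lemma: sum of degrees = 2 * 8 = 16.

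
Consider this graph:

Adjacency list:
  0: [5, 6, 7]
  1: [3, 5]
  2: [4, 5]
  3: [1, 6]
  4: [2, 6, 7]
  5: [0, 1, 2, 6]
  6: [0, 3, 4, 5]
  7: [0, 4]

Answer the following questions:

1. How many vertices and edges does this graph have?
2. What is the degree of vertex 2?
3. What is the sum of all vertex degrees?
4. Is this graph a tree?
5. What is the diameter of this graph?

Count: 8 vertices, 11 edges.
Vertex 2 has neighbors [4, 5], degree = 2.
Handshaking lemma: 2 * 11 = 22.
A tree on 8 vertices has 7 edges. This graph has 11 edges (4 extra). Not a tree.
Diameter (longest shortest path) = 3.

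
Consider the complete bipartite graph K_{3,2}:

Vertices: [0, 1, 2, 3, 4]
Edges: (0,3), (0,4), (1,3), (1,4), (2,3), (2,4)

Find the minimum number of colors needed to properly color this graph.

K_{3,2} is bipartite: vertices split into two independent sets of size 3 and 2.
Color one set 0, the other 1. No adjacent vertices share a color.
Chromatic number = 2.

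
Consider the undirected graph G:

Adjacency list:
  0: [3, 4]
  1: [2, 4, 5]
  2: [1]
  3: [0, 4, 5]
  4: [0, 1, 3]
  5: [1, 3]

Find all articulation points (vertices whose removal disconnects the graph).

An articulation point is a vertex whose removal disconnects the graph.
Articulation points: [1]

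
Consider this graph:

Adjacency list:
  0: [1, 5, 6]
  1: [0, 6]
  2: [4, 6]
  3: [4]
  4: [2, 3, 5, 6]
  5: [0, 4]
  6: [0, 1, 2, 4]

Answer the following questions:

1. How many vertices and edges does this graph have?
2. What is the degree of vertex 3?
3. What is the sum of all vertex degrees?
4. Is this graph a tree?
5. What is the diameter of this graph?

Count: 7 vertices, 9 edges.
Vertex 3 has neighbors [4], degree = 1.
Handshaking lemma: 2 * 9 = 18.
A tree on 7 vertices has 6 edges. This graph has 9 edges (3 extra). Not a tree.
Diameter (longest shortest path) = 3.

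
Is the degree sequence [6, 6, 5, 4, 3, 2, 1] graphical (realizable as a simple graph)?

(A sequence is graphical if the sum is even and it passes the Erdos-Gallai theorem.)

Sum of degrees = 27. Sum is odd, so the sequence is NOT graphical.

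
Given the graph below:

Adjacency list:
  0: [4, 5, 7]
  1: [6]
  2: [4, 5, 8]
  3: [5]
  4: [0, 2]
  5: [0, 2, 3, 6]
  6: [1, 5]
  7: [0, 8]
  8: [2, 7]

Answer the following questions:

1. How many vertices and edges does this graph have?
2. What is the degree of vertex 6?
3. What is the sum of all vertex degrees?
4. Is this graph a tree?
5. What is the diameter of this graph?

Count: 9 vertices, 10 edges.
Vertex 6 has neighbors [1, 5], degree = 2.
Handshaking lemma: 2 * 10 = 20.
A tree on 9 vertices has 8 edges. This graph has 10 edges (2 extra). Not a tree.
Diameter (longest shortest path) = 4.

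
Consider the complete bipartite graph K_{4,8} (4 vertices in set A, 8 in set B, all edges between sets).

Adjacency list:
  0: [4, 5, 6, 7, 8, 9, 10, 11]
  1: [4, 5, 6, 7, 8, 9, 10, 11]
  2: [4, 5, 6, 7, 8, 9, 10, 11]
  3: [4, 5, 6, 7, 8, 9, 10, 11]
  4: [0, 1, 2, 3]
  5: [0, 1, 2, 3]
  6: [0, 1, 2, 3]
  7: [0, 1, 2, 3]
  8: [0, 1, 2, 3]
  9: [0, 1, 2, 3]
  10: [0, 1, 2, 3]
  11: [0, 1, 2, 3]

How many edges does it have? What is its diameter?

K_{4,8} has 4 * 8 = 32 edges.
Any vertex reaches any opposite-side vertex in 1 step; same-side vertices reach in 2 steps via any opposite-side vertex.
Diameter = 2.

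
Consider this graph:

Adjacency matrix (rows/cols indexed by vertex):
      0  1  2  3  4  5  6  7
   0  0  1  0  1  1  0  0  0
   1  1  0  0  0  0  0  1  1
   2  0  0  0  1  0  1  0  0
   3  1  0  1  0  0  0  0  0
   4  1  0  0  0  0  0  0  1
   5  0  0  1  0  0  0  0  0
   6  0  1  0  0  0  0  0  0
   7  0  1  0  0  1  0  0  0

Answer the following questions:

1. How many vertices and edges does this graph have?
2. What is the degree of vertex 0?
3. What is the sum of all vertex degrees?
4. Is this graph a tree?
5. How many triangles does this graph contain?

Count: 8 vertices, 8 edges.
Vertex 0 has neighbors [1, 3, 4], degree = 3.
Handshaking lemma: 2 * 8 = 16.
A tree on 8 vertices has 7 edges. This graph has 8 edges (1 extra). Not a tree.
Number of triangles = 0.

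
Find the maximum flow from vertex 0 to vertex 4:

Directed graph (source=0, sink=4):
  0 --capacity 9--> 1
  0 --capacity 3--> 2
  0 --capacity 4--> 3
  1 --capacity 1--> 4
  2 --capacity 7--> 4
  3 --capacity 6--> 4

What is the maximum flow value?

Computing max flow:
  Flow on (0->1): 1/9
  Flow on (0->2): 3/3
  Flow on (0->3): 4/4
  Flow on (1->4): 1/1
  Flow on (2->4): 3/7
  Flow on (3->4): 4/6
Maximum flow = 8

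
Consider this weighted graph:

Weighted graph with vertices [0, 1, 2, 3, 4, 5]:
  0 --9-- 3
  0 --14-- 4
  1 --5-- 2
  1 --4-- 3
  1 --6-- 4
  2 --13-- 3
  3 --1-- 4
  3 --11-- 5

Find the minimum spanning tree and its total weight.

Applying Kruskal's algorithm (sort edges by weight, add if no cycle):
  Add (3,4) w=1
  Add (1,3) w=4
  Add (1,2) w=5
  Skip (1,4) w=6 (creates cycle)
  Add (0,3) w=9
  Add (3,5) w=11
  Skip (2,3) w=13 (creates cycle)
  Skip (0,4) w=14 (creates cycle)
MST weight = 30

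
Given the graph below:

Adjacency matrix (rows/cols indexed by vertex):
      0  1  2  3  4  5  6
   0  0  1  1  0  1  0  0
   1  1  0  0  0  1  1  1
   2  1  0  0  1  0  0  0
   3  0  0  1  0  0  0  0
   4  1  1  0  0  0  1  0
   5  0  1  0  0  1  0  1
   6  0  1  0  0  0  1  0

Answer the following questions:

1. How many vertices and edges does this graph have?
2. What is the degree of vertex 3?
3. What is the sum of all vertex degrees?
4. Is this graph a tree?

Count: 7 vertices, 9 edges.
Vertex 3 has neighbors [2], degree = 1.
Handshaking lemma: 2 * 9 = 18.
A tree on 7 vertices has 6 edges. This graph has 9 edges (3 extra). Not a tree.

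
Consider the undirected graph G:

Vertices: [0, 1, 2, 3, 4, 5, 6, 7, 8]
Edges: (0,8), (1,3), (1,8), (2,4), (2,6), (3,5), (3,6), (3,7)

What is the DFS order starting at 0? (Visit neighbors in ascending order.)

DFS from vertex 0 (neighbors processed in ascending order):
Visit order: 0, 8, 1, 3, 5, 6, 2, 4, 7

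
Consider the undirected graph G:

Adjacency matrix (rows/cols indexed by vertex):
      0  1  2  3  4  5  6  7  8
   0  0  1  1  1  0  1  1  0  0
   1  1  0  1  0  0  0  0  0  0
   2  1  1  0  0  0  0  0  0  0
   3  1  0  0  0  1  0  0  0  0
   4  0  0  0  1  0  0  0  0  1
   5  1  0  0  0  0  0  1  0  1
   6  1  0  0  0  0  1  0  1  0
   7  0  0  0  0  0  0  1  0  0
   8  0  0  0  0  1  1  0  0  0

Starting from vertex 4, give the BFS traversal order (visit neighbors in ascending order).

BFS from vertex 4 (neighbors processed in ascending order):
Visit order: 4, 3, 8, 0, 5, 1, 2, 6, 7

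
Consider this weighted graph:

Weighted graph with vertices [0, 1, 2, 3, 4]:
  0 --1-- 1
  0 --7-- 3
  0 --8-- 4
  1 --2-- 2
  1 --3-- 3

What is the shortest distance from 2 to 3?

Using Dijkstra's algorithm from vertex 2:
Shortest path: 2 -> 1 -> 3
Total weight: 2 + 3 = 5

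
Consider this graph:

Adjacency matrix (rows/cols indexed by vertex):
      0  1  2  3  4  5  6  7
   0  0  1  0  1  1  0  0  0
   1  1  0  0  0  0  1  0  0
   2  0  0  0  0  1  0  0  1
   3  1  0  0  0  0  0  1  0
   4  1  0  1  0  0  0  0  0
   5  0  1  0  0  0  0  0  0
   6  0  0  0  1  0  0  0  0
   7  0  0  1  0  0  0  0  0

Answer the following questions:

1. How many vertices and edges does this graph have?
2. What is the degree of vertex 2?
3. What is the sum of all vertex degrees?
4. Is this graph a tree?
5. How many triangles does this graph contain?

Count: 8 vertices, 7 edges.
Vertex 2 has neighbors [4, 7], degree = 2.
Handshaking lemma: 2 * 7 = 14.
A graph is a tree iff it is connected and has exactly n-1 edges. This graph is connected (all 8 vertices in one component) and has 8-1 = 7 edges. It is a tree.
Number of triangles = 0.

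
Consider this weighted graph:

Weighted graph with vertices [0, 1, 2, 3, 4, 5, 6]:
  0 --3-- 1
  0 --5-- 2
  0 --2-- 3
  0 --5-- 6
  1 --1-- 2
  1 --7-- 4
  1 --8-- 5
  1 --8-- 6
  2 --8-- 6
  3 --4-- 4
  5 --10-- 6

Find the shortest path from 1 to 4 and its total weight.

Using Dijkstra's algorithm from vertex 1:
Shortest path: 1 -> 4
Total weight: 7 = 7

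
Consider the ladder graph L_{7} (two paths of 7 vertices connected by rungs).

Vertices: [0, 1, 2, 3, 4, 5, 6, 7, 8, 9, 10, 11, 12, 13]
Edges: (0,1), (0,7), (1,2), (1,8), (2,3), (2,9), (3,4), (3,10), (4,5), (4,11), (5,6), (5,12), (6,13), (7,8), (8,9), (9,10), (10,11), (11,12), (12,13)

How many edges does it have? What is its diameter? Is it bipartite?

Ladder graph L_{7}: 7 rungs + 2 * (7-1) path edges = 7 + 12 = 19 edges.
Diameter = 7.
Ladder graphs are bipartite (alternating coloring along each path).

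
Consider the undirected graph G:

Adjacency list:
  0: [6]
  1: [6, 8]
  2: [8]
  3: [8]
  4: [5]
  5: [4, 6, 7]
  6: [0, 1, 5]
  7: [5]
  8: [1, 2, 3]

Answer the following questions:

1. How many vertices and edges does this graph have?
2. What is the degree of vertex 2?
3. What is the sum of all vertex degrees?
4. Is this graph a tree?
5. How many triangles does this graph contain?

Count: 9 vertices, 8 edges.
Vertex 2 has neighbors [8], degree = 1.
Handshaking lemma: 2 * 8 = 16.
A graph is a tree iff it is connected and has exactly n-1 edges. This graph is connected (all 9 vertices in one component) and has 9-1 = 8 edges. It is a tree.
Number of triangles = 0.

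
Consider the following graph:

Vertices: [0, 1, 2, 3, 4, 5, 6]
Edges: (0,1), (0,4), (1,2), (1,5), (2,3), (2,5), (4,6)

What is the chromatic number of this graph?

The graph has a maximum clique of size 3 (lower bound on chromatic number).
A valid 3-coloring: {0: 1, 1: 0, 2: 1, 3: 0, 4: 0, 5: 2, 6: 1}.
Chromatic number = 3.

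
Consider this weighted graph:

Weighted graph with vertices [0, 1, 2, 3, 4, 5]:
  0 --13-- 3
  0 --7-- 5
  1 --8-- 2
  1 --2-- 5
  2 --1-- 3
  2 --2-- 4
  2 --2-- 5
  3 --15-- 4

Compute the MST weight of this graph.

Applying Kruskal's algorithm (sort edges by weight, add if no cycle):
  Add (2,3) w=1
  Add (1,5) w=2
  Add (2,4) w=2
  Add (2,5) w=2
  Add (0,5) w=7
  Skip (1,2) w=8 (creates cycle)
  Skip (0,3) w=13 (creates cycle)
  Skip (3,4) w=15 (creates cycle)
MST weight = 14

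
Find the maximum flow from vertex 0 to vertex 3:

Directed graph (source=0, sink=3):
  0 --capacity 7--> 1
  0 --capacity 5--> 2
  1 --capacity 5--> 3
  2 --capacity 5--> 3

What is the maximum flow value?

Computing max flow:
  Flow on (0->1): 5/7
  Flow on (0->2): 5/5
  Flow on (1->3): 5/5
  Flow on (2->3): 5/5
Maximum flow = 10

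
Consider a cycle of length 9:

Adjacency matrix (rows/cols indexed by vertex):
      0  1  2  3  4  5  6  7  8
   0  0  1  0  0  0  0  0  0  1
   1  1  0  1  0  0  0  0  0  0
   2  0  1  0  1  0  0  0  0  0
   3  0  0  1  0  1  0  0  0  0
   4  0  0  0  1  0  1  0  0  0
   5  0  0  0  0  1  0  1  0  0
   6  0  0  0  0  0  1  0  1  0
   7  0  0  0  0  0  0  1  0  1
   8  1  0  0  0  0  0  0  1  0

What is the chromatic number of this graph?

This is an odd cycle (C_9). Odd cycles are not bipartite (any 2-coloring forces two adjacent vertices to match), and 3 colors suffice.
Chromatic number = 3.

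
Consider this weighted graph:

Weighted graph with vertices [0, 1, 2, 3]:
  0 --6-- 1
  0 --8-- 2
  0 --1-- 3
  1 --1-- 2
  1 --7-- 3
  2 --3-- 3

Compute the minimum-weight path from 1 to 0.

Using Dijkstra's algorithm from vertex 1:
Shortest path: 1 -> 2 -> 3 -> 0
Total weight: 1 + 3 + 1 = 5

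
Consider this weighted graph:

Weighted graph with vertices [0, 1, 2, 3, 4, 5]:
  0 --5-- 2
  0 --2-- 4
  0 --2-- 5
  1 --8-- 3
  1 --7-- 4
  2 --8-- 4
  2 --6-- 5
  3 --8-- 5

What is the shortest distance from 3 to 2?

Using Dijkstra's algorithm from vertex 3:
Shortest path: 3 -> 5 -> 2
Total weight: 8 + 6 = 14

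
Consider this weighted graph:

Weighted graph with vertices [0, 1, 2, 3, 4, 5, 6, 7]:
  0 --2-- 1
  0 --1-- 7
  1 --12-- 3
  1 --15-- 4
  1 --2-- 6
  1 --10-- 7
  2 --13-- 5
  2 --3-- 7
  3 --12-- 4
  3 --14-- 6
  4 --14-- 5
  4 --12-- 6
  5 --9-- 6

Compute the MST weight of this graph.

Applying Kruskal's algorithm (sort edges by weight, add if no cycle):
  Add (0,7) w=1
  Add (0,1) w=2
  Add (1,6) w=2
  Add (2,7) w=3
  Add (5,6) w=9
  Skip (1,7) w=10 (creates cycle)
  Add (1,3) w=12
  Add (3,4) w=12
  Skip (4,6) w=12 (creates cycle)
  Skip (2,5) w=13 (creates cycle)
  Skip (3,6) w=14 (creates cycle)
  Skip (4,5) w=14 (creates cycle)
  Skip (1,4) w=15 (creates cycle)
MST weight = 41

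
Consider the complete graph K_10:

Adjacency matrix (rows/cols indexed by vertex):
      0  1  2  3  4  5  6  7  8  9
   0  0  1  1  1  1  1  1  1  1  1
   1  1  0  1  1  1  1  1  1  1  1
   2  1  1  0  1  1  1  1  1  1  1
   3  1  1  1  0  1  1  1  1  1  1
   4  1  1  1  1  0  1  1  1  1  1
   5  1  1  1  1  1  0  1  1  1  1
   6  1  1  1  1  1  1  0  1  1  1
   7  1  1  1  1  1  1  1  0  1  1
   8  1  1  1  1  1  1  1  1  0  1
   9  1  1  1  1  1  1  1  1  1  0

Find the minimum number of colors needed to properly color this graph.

In K_10, every vertex is adjacent to every other vertex.
Each vertex needs a unique color.
Chromatic number = 10.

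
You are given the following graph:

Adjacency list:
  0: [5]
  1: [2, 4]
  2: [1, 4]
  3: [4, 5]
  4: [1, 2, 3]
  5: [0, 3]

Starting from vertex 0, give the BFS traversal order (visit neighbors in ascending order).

BFS from vertex 0 (neighbors processed in ascending order):
Visit order: 0, 5, 3, 4, 1, 2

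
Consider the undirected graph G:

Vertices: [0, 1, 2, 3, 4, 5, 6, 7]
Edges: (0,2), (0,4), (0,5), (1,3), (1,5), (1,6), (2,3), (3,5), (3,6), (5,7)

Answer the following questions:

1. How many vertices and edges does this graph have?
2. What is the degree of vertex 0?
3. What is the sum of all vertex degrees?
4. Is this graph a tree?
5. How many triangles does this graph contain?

Count: 8 vertices, 10 edges.
Vertex 0 has neighbors [2, 4, 5], degree = 3.
Handshaking lemma: 2 * 10 = 20.
A tree on 8 vertices has 7 edges. This graph has 10 edges (3 extra). Not a tree.
Number of triangles = 2.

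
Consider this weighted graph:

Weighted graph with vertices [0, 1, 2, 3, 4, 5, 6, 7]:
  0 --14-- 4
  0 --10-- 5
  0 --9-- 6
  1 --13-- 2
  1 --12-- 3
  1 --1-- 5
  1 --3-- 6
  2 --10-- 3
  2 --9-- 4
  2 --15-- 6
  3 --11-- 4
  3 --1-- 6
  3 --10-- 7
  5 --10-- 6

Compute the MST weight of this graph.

Applying Kruskal's algorithm (sort edges by weight, add if no cycle):
  Add (1,5) w=1
  Add (3,6) w=1
  Add (1,6) w=3
  Add (0,6) w=9
  Add (2,4) w=9
  Skip (0,5) w=10 (creates cycle)
  Add (2,3) w=10
  Add (3,7) w=10
  Skip (5,6) w=10 (creates cycle)
  Skip (3,4) w=11 (creates cycle)
  Skip (1,3) w=12 (creates cycle)
  Skip (1,2) w=13 (creates cycle)
  Skip (0,4) w=14 (creates cycle)
  Skip (2,6) w=15 (creates cycle)
MST weight = 43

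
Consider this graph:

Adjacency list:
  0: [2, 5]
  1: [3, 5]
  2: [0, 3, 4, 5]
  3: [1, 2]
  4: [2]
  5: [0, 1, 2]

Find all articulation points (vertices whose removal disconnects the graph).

An articulation point is a vertex whose removal disconnects the graph.
Articulation points: [2]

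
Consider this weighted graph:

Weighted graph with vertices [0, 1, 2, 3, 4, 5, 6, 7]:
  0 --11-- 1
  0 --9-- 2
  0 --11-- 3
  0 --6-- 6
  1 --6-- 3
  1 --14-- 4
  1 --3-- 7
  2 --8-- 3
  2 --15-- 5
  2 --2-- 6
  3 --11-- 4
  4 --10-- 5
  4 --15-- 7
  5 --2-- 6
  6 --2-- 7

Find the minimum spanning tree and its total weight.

Applying Kruskal's algorithm (sort edges by weight, add if no cycle):
  Add (2,6) w=2
  Add (5,6) w=2
  Add (6,7) w=2
  Add (1,7) w=3
  Add (0,6) w=6
  Add (1,3) w=6
  Skip (2,3) w=8 (creates cycle)
  Skip (0,2) w=9 (creates cycle)
  Add (4,5) w=10
  Skip (0,3) w=11 (creates cycle)
  Skip (0,1) w=11 (creates cycle)
  Skip (3,4) w=11 (creates cycle)
  Skip (1,4) w=14 (creates cycle)
  Skip (2,5) w=15 (creates cycle)
  Skip (4,7) w=15 (creates cycle)
MST weight = 31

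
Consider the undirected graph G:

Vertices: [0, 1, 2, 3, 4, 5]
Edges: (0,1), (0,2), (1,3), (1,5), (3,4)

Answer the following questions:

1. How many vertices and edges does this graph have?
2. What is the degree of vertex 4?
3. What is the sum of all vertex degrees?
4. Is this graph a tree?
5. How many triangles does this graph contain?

Count: 6 vertices, 5 edges.
Vertex 4 has neighbors [3], degree = 1.
Handshaking lemma: 2 * 5 = 10.
A graph is a tree iff it is connected and has exactly n-1 edges. This graph is connected (all 6 vertices in one component) and has 6-1 = 5 edges. It is a tree.
Number of triangles = 0.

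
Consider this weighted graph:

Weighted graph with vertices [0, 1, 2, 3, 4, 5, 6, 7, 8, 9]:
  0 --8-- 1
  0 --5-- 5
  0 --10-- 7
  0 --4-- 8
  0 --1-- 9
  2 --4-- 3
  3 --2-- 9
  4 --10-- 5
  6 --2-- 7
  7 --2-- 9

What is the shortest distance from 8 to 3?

Using Dijkstra's algorithm from vertex 8:
Shortest path: 8 -> 0 -> 9 -> 3
Total weight: 4 + 1 + 2 = 7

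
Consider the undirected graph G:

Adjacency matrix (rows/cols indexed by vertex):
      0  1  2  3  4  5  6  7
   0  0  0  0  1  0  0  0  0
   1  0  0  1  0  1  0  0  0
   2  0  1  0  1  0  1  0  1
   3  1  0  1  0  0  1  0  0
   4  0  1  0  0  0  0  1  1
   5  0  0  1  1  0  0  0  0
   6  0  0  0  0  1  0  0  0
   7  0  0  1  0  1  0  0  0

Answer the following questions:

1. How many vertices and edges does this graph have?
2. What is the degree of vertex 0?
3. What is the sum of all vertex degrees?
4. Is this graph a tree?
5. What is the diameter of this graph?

Count: 8 vertices, 9 edges.
Vertex 0 has neighbors [3], degree = 1.
Handshaking lemma: 2 * 9 = 18.
A tree on 8 vertices has 7 edges. This graph has 9 edges (2 extra). Not a tree.
Diameter (longest shortest path) = 5.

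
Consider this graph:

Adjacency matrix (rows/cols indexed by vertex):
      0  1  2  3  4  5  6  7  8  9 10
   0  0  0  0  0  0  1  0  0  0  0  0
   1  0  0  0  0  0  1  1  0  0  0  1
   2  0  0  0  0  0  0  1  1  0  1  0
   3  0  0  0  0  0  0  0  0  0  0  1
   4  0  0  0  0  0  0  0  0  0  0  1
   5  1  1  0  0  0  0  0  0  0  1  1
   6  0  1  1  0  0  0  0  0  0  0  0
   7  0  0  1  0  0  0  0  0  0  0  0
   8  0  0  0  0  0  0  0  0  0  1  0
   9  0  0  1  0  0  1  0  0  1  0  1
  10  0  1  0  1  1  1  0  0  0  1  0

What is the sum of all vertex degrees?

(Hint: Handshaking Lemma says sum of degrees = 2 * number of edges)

Count edges: 13 edges.
By Handshaking Lemma: sum of degrees = 2 * 13 = 26.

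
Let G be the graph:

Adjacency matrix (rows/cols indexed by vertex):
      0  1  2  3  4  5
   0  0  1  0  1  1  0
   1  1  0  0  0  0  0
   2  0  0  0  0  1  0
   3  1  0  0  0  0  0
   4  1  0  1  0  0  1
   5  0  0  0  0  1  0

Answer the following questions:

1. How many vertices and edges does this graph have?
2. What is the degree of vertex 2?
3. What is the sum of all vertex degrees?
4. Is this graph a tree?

Count: 6 vertices, 5 edges.
Vertex 2 has neighbors [4], degree = 1.
Handshaking lemma: 2 * 5 = 10.
A graph is a tree iff it is connected and has exactly n-1 edges. This graph is connected (all 6 vertices in one component) and has 6-1 = 5 edges. It is a tree.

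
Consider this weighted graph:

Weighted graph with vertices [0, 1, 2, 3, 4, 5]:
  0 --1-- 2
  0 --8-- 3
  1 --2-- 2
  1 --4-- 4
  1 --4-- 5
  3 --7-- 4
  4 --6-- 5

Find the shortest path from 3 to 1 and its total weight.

Using Dijkstra's algorithm from vertex 3:
Shortest path: 3 -> 4 -> 1
Total weight: 7 + 4 = 11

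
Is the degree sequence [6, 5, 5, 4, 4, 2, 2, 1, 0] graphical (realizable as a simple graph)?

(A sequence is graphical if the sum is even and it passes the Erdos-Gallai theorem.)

Sum of degrees = 29. Sum is odd, so the sequence is NOT graphical.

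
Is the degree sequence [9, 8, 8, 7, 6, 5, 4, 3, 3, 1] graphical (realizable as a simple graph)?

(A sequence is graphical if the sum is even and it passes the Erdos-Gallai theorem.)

Sum of degrees = 54. Sum is even but fails Erdos-Gallai. The sequence is NOT graphical.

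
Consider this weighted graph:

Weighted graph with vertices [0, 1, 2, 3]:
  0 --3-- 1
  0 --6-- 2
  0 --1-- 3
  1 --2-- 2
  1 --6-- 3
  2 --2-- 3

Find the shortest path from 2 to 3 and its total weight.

Using Dijkstra's algorithm from vertex 2:
Shortest path: 2 -> 3
Total weight: 2 = 2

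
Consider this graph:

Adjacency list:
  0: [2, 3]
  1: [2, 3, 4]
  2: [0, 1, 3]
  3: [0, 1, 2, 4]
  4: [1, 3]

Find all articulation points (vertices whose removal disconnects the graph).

No articulation points. The graph is biconnected.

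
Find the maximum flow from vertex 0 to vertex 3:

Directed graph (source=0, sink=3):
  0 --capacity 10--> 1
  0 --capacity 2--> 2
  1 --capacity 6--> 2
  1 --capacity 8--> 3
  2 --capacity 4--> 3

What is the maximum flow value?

Computing max flow:
  Flow on (0->1): 10/10
  Flow on (0->2): 2/2
  Flow on (1->2): 2/6
  Flow on (1->3): 8/8
  Flow on (2->3): 4/4
Maximum flow = 12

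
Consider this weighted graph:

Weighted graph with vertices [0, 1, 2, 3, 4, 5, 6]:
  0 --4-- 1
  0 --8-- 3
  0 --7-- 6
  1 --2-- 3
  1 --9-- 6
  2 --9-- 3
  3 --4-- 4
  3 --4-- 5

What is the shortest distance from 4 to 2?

Using Dijkstra's algorithm from vertex 4:
Shortest path: 4 -> 3 -> 2
Total weight: 4 + 9 = 13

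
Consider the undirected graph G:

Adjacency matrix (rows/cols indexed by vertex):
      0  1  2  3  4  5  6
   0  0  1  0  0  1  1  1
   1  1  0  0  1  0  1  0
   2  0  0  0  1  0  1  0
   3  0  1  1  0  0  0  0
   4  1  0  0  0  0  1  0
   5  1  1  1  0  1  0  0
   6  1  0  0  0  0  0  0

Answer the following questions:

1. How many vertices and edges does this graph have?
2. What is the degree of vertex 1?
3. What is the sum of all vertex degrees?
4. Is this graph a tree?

Count: 7 vertices, 9 edges.
Vertex 1 has neighbors [0, 3, 5], degree = 3.
Handshaking lemma: 2 * 9 = 18.
A tree on 7 vertices has 6 edges. This graph has 9 edges (3 extra). Not a tree.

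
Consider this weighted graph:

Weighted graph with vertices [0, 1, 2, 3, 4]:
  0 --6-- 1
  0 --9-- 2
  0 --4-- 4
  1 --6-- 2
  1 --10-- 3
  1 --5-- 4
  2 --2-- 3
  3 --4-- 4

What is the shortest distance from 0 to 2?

Using Dijkstra's algorithm from vertex 0:
Shortest path: 0 -> 2
Total weight: 9 = 9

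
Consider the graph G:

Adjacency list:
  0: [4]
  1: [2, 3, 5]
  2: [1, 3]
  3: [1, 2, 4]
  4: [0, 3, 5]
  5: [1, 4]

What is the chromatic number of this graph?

The graph has a maximum clique of size 3 (lower bound on chromatic number).
A valid 3-coloring: {0: 1, 1: 0, 2: 2, 3: 1, 4: 0, 5: 1}.
Chromatic number = 3.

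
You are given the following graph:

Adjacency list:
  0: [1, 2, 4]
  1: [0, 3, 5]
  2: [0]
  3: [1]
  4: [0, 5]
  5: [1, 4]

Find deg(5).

Vertex 5 has neighbors [1, 4], so deg(5) = 2.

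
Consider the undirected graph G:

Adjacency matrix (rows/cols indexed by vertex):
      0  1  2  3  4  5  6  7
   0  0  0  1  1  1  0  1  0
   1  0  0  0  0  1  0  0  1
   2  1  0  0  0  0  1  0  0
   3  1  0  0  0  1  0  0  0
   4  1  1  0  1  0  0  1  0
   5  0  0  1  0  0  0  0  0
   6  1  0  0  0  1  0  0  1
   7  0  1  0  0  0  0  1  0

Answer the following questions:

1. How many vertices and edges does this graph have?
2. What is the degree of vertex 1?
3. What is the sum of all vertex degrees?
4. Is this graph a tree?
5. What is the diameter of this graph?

Count: 8 vertices, 10 edges.
Vertex 1 has neighbors [4, 7], degree = 2.
Handshaking lemma: 2 * 10 = 20.
A tree on 8 vertices has 7 edges. This graph has 10 edges (3 extra). Not a tree.
Diameter (longest shortest path) = 4.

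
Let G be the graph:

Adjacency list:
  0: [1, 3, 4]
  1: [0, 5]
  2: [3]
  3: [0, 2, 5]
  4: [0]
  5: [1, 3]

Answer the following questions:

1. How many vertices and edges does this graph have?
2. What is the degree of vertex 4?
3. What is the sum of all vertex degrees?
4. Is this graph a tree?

Count: 6 vertices, 6 edges.
Vertex 4 has neighbors [0], degree = 1.
Handshaking lemma: 2 * 6 = 12.
A tree on 6 vertices has 5 edges. This graph has 6 edges (1 extra). Not a tree.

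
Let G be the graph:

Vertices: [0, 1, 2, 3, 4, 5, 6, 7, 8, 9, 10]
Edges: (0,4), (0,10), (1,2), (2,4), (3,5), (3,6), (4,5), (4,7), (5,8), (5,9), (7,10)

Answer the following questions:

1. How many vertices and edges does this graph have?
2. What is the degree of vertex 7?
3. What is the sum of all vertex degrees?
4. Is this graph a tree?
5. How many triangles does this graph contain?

Count: 11 vertices, 11 edges.
Vertex 7 has neighbors [4, 10], degree = 2.
Handshaking lemma: 2 * 11 = 22.
A tree on 11 vertices has 10 edges. This graph has 11 edges (1 extra). Not a tree.
Number of triangles = 0.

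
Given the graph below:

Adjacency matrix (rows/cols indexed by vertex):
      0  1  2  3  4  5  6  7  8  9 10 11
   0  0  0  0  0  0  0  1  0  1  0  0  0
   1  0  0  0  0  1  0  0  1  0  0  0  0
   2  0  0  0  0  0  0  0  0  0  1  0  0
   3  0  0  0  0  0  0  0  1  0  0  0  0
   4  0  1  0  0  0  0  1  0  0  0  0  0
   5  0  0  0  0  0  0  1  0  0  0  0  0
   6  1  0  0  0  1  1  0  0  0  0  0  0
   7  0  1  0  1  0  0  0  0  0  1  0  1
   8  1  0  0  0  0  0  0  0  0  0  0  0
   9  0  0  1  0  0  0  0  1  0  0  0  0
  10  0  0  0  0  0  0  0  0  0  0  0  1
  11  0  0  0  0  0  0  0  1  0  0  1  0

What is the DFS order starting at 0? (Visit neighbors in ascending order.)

DFS from vertex 0 (neighbors processed in ascending order):
Visit order: 0, 6, 4, 1, 7, 3, 9, 2, 11, 10, 5, 8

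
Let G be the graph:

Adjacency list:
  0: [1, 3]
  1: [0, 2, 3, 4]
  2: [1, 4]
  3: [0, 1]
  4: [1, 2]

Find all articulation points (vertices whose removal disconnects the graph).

An articulation point is a vertex whose removal disconnects the graph.
Articulation points: [1]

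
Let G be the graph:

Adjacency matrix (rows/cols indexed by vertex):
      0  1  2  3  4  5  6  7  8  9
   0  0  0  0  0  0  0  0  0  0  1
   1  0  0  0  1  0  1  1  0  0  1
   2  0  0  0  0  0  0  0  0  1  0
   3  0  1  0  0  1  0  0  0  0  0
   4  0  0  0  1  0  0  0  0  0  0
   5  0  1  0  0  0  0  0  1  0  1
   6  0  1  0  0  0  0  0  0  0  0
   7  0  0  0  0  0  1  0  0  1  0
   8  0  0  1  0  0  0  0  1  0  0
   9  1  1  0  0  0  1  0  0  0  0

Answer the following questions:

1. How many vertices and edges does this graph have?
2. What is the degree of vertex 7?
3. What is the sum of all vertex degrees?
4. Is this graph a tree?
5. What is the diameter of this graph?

Count: 10 vertices, 10 edges.
Vertex 7 has neighbors [5, 8], degree = 2.
Handshaking lemma: 2 * 10 = 20.
A tree on 10 vertices has 9 edges. This graph has 10 edges (1 extra). Not a tree.
Diameter (longest shortest path) = 6.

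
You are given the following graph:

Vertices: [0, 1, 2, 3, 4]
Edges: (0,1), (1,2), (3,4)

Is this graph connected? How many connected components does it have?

Checking connectivity: the graph has 2 connected component(s).
Components: [[0, 1, 2], [3, 4]]. The graph is NOT connected.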